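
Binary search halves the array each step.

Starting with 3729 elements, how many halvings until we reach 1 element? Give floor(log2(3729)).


3729 / 2 = 1864
1864 / 2 = 932
932 / 2 = 466
466 / 2 = 233
233 / 2 = 116
116 / 2 = 58
58 / 2 = 29
29 / 2 = 14
14 / 2 = 7
7 / 2 = 3
3 / 2 = 1
Reached 1 after 11 halvings

11


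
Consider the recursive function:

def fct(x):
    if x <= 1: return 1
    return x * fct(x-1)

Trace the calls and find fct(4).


fct(4)
= 4 * fct(3)
= 4 * 3 * fct(2)
= 4 * 3 * 2 * fct(1)
= 4 * 3 * 2 * 1
= 24

24


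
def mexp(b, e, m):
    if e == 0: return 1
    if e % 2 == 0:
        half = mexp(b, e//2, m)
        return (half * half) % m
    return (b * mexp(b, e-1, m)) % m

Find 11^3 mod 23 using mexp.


mexp(11, 3, 23): e is odd, compute mexp(11, 2, 23)
  mexp(11, 2, 23): e is even, compute mexp(11, 1, 23)
    mexp(11, 1, 23): e is odd, compute mexp(11, 0, 23)
      mexp(11, 0, 23) = 1
    (11 * 1) % 23 = 11
  half=11, (11*11) % 23 = 6
(11 * 6) % 23 = 20

20


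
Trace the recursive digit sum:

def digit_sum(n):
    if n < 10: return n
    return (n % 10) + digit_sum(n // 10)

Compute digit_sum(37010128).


digit_sum(37010128) = 8 + digit_sum(3701012)
digit_sum(3701012) = 2 + digit_sum(370101)
digit_sum(370101) = 1 + digit_sum(37010)
digit_sum(37010) = 0 + digit_sum(3701)
digit_sum(3701) = 1 + digit_sum(370)
digit_sum(370) = 0 + digit_sum(37)
digit_sum(37) = 7 + digit_sum(3)
digit_sum(3) = 3  (base case)
Total: 8 + 2 + 1 + 0 + 1 + 0 + 7 + 3 = 22

22


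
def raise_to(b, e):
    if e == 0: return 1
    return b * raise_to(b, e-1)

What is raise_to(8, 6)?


raise_to(8, 6)
= 8 * raise_to(8, 5)
= 8 * 8 * raise_to(8, 4)
= 8 * 8 * 8 * raise_to(8, 3)
= 8 * 8 * 8 * 8 * raise_to(8, 2)
= 8 * 8 * 8 * 8 * 8 * raise_to(8, 1)
= 8 * 8 * 8 * 8 * 8 * 8 * raise_to(8, 0)
= 8 * 8 * 8 * 8 * 8 * 8 * 1
= 262144

262144


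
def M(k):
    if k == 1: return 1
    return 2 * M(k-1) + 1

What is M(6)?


M(6) = 2 * M(5) + 1
M(5) = 2 * M(4) + 1
M(4) = 2 * M(3) + 1
M(3) = 2 * M(2) + 1
M(2) = 2 * M(1) + 1
M(1) = 1  (base case)
M(2) = 2 * 1 + 1 = 3
M(3) = 2 * 3 + 1 = 7
M(4) = 2 * 7 + 1 = 15
M(5) = 2 * 15 + 1 = 31
M(6) = 2 * 31 + 1 = 63

63


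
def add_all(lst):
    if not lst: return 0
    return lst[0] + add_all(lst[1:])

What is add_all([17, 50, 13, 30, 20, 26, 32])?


add_all([17, 50, 13, 30, 20, 26, 32]) = 17 + add_all([50, 13, 30, 20, 26, 32])
add_all([50, 13, 30, 20, 26, 32]) = 50 + add_all([13, 30, 20, 26, 32])
add_all([13, 30, 20, 26, 32]) = 13 + add_all([30, 20, 26, 32])
add_all([30, 20, 26, 32]) = 30 + add_all([20, 26, 32])
add_all([20, 26, 32]) = 20 + add_all([26, 32])
add_all([26, 32]) = 26 + add_all([32])
add_all([32]) = 32 + add_all([])
add_all([]) = 0  (base case)
Total: 17 + 50 + 13 + 30 + 20 + 26 + 32 + 0 = 188

188


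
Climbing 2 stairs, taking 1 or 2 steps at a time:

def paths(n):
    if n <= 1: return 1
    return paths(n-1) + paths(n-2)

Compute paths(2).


Building up from base cases:
paths(0) = 1
paths(1) = 1
paths(2) = paths(1) + paths(0) = 1 + 1 = 2

2


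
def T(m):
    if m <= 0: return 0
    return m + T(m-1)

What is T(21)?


T(21)
= 21 + 20 + 19 + 18 + 17 + 16 + 15 + 14 + 13 + 12 + 11 + 10 + 9 + 8 + 7 + 6 + 5 + 4 + 3 + 2 + 1 + T(0)
= 21 + 20 + 19 + 18 + 17 + 16 + 15 + 14 + 13 + 12 + 11 + 10 + 9 + 8 + 7 + 6 + 5 + 4 + 3 + 2 + 1 + 0
= 231

231


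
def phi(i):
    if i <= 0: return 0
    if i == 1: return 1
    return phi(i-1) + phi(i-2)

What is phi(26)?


Computing phi(26) bottom-up:
phi(0) = 0
phi(1) = 1
phi(2) = phi(1) + phi(0) = 1 + 0 = 1
phi(3) = phi(2) + phi(1) = 1 + 1 = 2
phi(4) = phi(3) + phi(2) = 2 + 1 = 3
phi(5) = phi(4) + phi(3) = 3 + 2 = 5
phi(6) = phi(5) + phi(4) = 5 + 3 = 8
phi(7) = phi(6) + phi(5) = 8 + 5 = 13
phi(8) = phi(7) + phi(6) = 13 + 8 = 21
phi(9) = phi(8) + phi(7) = 21 + 13 = 34
phi(10) = phi(9) + phi(8) = 34 + 21 = 55
phi(11) = phi(10) + phi(9) = 55 + 34 = 89
phi(12) = phi(11) + phi(10) = 89 + 55 = 144
phi(13) = phi(12) + phi(11) = 144 + 89 = 233
phi(14) = phi(13) + phi(12) = 233 + 144 = 377
phi(15) = phi(14) + phi(13) = 377 + 233 = 610
phi(16) = phi(15) + phi(14) = 610 + 377 = 987
phi(17) = phi(16) + phi(15) = 987 + 610 = 1597
phi(18) = phi(17) + phi(16) = 1597 + 987 = 2584
phi(19) = phi(18) + phi(17) = 2584 + 1597 = 4181
phi(20) = phi(19) + phi(18) = 4181 + 2584 = 6765
phi(21) = phi(20) + phi(19) = 6765 + 4181 = 10946
phi(22) = phi(21) + phi(20) = 10946 + 6765 = 17711
phi(23) = phi(22) + phi(21) = 17711 + 10946 = 28657
phi(24) = phi(23) + phi(22) = 28657 + 17711 = 46368
phi(25) = phi(24) + phi(23) = 46368 + 28657 = 75025
phi(26) = phi(25) + phi(24) = 75025 + 46368 = 121393

121393


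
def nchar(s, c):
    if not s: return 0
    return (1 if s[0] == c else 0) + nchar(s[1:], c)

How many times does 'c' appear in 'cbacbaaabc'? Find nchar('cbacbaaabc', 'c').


s[0]='c' == 'c' -> 1
s[0]='b' != 'c' -> 0
s[0]='a' != 'c' -> 0
s[0]='c' == 'c' -> 1
s[0]='b' != 'c' -> 0
s[0]='a' != 'c' -> 0
s[0]='a' != 'c' -> 0
s[0]='a' != 'c' -> 0
s[0]='b' != 'c' -> 0
s[0]='c' == 'c' -> 1
Sum: 1 + 0 + 0 + 1 + 0 + 0 + 0 + 0 + 0 + 1 = 3

3


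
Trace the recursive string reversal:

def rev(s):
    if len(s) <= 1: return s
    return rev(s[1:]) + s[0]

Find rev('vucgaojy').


rev('vucgaojy') = rev('ucgaojy') + 'v'
rev('ucgaojy') = rev('cgaojy') + 'u'
rev('cgaojy') = rev('gaojy') + 'c'
rev('gaojy') = rev('aojy') + 'g'
rev('aojy') = rev('ojy') + 'a'
rev('ojy') = rev('jy') + 'o'
rev('jy') = rev('y') + 'j'
rev('y') = 'y'  (base case)
Concatenating: 'y' + 'j' + 'o' + 'a' + 'g' + 'c' + 'u' + 'v' = 'yjoagcuv'

yjoagcuv


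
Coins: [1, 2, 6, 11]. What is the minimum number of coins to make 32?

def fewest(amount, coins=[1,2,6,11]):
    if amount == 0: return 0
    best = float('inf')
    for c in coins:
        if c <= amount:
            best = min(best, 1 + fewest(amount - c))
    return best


Building up with DP:
fewest(0) = 0
fewest(1) = min(1+fewest(0)=1+0=1) = 1
fewest(2) = min(1+fewest(1)=1+1=2, 1+fewest(0)=1+0=1) = 1
fewest(3) = min(1+fewest(2)=1+1=2, 1+fewest(1)=1+1=2) = 2
fewest(4) = min(1+fewest(3)=1+2=3, 1+fewest(2)=1+1=2) = 2
fewest(5) = min(1+fewest(4)=1+2=3, 1+fewest(3)=1+2=3) = 3
fewest(6) = min(1+fewest(5)=1+3=4, 1+fewest(4)=1+2=3, 1+fewest(0)=1+0=1) = 1
fewest(7) = min(1+fewest(6)=1+1=2, 1+fewest(5)=1+3=4, 1+fewest(1)=1+1=2) = 2
fewest(8) = min(1+fewest(7)=1+2=3, 1+fewest(6)=1+1=2, 1+fewest(2)=1+1=2) = 2
fewest(9) = min(1+fewest(8)=1+2=3, 1+fewest(7)=1+2=3, 1+fewest(3)=1+2=3) = 3
fewest(10) = min(1+fewest(9)=1+3=4, 1+fewest(8)=1+2=3, 1+fewest(4)=1+2=3) = 3
fewest(11) = min(1+fewest(10)=1+3=4, 1+fewest(9)=1+3=4, 1+fewest(5)=1+3=4, 1+fewest(0)=1+0=1) = 1
fewest(12) = min(1+fewest(11)=1+1=2, 1+fewest(10)=1+3=4, 1+fewest(6)=1+1=2, 1+fewest(1)=1+1=2) = 2
fewest(13) = min(1+fewest(12)=1+2=3, 1+fewest(11)=1+1=2, 1+fewest(7)=1+2=3, 1+fewest(2)=1+1=2) = 2
fewest(14) = min(1+fewest(13)=1+2=3, 1+fewest(12)=1+2=3, 1+fewest(8)=1+2=3, 1+fewest(3)=1+2=3) = 3
fewest(15) = min(1+fewest(14)=1+3=4, 1+fewest(13)=1+2=3, 1+fewest(9)=1+3=4, 1+fewest(4)=1+2=3) = 3
fewest(16) = min(1+fewest(15)=1+3=4, 1+fewest(14)=1+3=4, 1+fewest(10)=1+3=4, 1+fewest(5)=1+3=4) = 4
fewest(17) = min(1+fewest(16)=1+4=5, 1+fewest(15)=1+3=4, 1+fewest(11)=1+1=2, 1+fewest(6)=1+1=2) = 2
fewest(18) = min(1+fewest(17)=1+2=3, 1+fewest(16)=1+4=5, 1+fewest(12)=1+2=3, 1+fewest(7)=1+2=3) = 3
fewest(19) = min(1+fewest(18)=1+3=4, 1+fewest(17)=1+2=3, 1+fewest(13)=1+2=3, 1+fewest(8)=1+2=3) = 3
fewest(20) = min(1+fewest(19)=1+3=4, 1+fewest(18)=1+3=4, 1+fewest(14)=1+3=4, 1+fewest(9)=1+3=4) = 4
fewest(21) = min(1+fewest(20)=1+4=5, 1+fewest(19)=1+3=4, 1+fewest(15)=1+3=4, 1+fewest(10)=1+3=4) = 4
fewest(22) = min(1+fewest(21)=1+4=5, 1+fewest(20)=1+4=5, 1+fewest(16)=1+4=5, 1+fewest(11)=1+1=2) = 2
fewest(23) = min(1+fewest(22)=1+2=3, 1+fewest(21)=1+4=5, 1+fewest(17)=1+2=3, 1+fewest(12)=1+2=3) = 3
fewest(24) = min(1+fewest(23)=1+3=4, 1+fewest(22)=1+2=3, 1+fewest(18)=1+3=4, 1+fewest(13)=1+2=3) = 3
fewest(25) = min(1+fewest(24)=1+3=4, 1+fewest(23)=1+3=4, 1+fewest(19)=1+3=4, 1+fewest(14)=1+3=4) = 4
fewest(26) = min(1+fewest(25)=1+4=5, 1+fewest(24)=1+3=4, 1+fewest(20)=1+4=5, 1+fewest(15)=1+3=4) = 4
fewest(27) = min(1+fewest(26)=1+4=5, 1+fewest(25)=1+4=5, 1+fewest(21)=1+4=5, 1+fewest(16)=1+4=5) = 5
fewest(28) = min(1+fewest(27)=1+5=6, 1+fewest(26)=1+4=5, 1+fewest(22)=1+2=3, 1+fewest(17)=1+2=3) = 3
fewest(29) = min(1+fewest(28)=1+3=4, 1+fewest(27)=1+5=6, 1+fewest(23)=1+3=4, 1+fewest(18)=1+3=4) = 4
fewest(30) = min(1+fewest(29)=1+4=5, 1+fewest(28)=1+3=4, 1+fewest(24)=1+3=4, 1+fewest(19)=1+3=4) = 4
fewest(31) = min(1+fewest(30)=1+4=5, 1+fewest(29)=1+4=5, 1+fewest(25)=1+4=5, 1+fewest(20)=1+4=5) = 5
fewest(32) = min(1+fewest(31)=1+5=6, 1+fewest(30)=1+4=5, 1+fewest(26)=1+4=5, 1+fewest(21)=1+4=5) = 5

5


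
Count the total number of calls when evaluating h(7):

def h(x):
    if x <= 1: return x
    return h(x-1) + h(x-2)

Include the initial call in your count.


Let C(n) = total calls for h(n)
C(0) = 1, C(1) = 1
C(2) = 1 + C(1) + C(0) = 1 + 1 + 1 = 3
C(3) = 1 + C(2) + C(1) = 1 + 3 + 1 = 5
C(4) = 1 + C(3) + C(2) = 1 + 5 + 3 = 9
C(5) = 1 + C(4) + C(3) = 1 + 9 + 5 = 15
C(6) = 1 + C(5) + C(4) = 1 + 15 + 9 = 25
C(7) = 1 + C(6) + C(5) = 1 + 25 + 15 = 41

41


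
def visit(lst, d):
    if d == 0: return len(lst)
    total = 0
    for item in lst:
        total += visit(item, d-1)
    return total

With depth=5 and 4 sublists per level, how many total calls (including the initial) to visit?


At depth 0 (root): 1 call
At depth 1: each of 1 parents calls visit on 4 children = 4 calls
At depth 2: each of 4 parents calls visit on 4 children = 16 calls
At depth 3: each of 16 parents calls visit on 4 children = 64 calls
At depth 4: each of 64 parents calls visit on 4 children = 256 calls
At depth 5: each of 256 parents calls visit on 4 children = 1024 calls
Total: 1 + 4 + 16 + 64 + 256 + 1024 = 1365

1365


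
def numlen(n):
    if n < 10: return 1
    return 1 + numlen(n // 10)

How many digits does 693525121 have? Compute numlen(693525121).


numlen(693525121) = 1 + numlen(69352512)
numlen(69352512) = 1 + numlen(6935251)
numlen(6935251) = 1 + numlen(693525)
numlen(693525) = 1 + numlen(69352)
numlen(69352) = 1 + numlen(6935)
numlen(6935) = 1 + numlen(693)
numlen(693) = 1 + numlen(69)
numlen(69) = 1 + numlen(6)
numlen(6) = 1  (base case: 6 < 10)
Unwinding: 1 + 1 + 1 + 1 + 1 + 1 + 1 + 1 + 1 = 9

9


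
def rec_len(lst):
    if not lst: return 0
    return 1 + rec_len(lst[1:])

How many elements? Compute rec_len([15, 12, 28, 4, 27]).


rec_len([15, 12, 28, 4, 27]) = 1 + rec_len([12, 28, 4, 27])
rec_len([12, 28, 4, 27]) = 1 + rec_len([28, 4, 27])
rec_len([28, 4, 27]) = 1 + rec_len([4, 27])
rec_len([4, 27]) = 1 + rec_len([27])
rec_len([27]) = 1 + rec_len([])
rec_len([]) = 0  (base case)
Unwinding: 1 + 1 + 1 + 1 + 1 + 0 = 5

5


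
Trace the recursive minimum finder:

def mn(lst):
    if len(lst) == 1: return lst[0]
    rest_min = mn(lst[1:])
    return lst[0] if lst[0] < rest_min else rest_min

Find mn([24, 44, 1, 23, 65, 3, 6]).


mn([24, 44, 1, 23, 65, 3, 6]): compare 24 with mn([44, 1, 23, 65, 3, 6])
mn([44, 1, 23, 65, 3, 6]): compare 44 with mn([1, 23, 65, 3, 6])
mn([1, 23, 65, 3, 6]): compare 1 with mn([23, 65, 3, 6])
mn([23, 65, 3, 6]): compare 23 with mn([65, 3, 6])
mn([65, 3, 6]): compare 65 with mn([3, 6])
mn([3, 6]): compare 3 with mn([6])
mn([6]) = 6  (base case)
Compare 3 with 6 -> 3
Compare 65 with 3 -> 3
Compare 23 with 3 -> 3
Compare 1 with 3 -> 1
Compare 44 with 1 -> 1
Compare 24 with 1 -> 1

1


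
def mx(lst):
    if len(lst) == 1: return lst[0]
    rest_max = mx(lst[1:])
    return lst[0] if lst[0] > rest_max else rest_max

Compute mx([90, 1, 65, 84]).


mx([90, 1, 65, 84]): compare 90 with mx([1, 65, 84])
mx([1, 65, 84]): compare 1 with mx([65, 84])
mx([65, 84]): compare 65 with mx([84])
mx([84]) = 84  (base case)
Compare 65 with 84 -> 84
Compare 1 with 84 -> 84
Compare 90 with 84 -> 90

90


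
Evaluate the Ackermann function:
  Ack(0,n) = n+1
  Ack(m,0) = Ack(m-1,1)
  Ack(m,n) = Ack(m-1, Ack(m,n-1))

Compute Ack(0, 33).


Ack(0, 33) = 34
Result: Ack(0, 33) = 34

34


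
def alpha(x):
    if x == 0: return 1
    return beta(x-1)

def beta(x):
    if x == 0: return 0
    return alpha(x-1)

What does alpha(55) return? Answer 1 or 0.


alpha(55) = beta(54)
beta(54) = alpha(53)
alpha(53) = beta(52)
beta(52) = alpha(51)
alpha(51) = beta(50)
beta(50) = alpha(49)
alpha(49) = beta(48)
beta(48) = alpha(47)
alpha(47) = beta(46)
beta(46) = alpha(45)
alpha(45) = beta(44)
beta(44) = alpha(43)
alpha(43) = beta(42)
beta(42) = alpha(41)
alpha(41) = beta(40)
beta(40) = alpha(39)
alpha(39) = beta(38)
beta(38) = alpha(37)
alpha(37) = beta(36)
beta(36) = alpha(35)
alpha(35) = beta(34)
beta(34) = alpha(33)
alpha(33) = beta(32)
beta(32) = alpha(31)
alpha(31) = beta(30)
beta(30) = alpha(29)
alpha(29) = beta(28)
beta(28) = alpha(27)
alpha(27) = beta(26)
beta(26) = alpha(25)
alpha(25) = beta(24)
beta(24) = alpha(23)
alpha(23) = beta(22)
beta(22) = alpha(21)
alpha(21) = beta(20)
beta(20) = alpha(19)
alpha(19) = beta(18)
beta(18) = alpha(17)
alpha(17) = beta(16)
beta(16) = alpha(15)
alpha(15) = beta(14)
beta(14) = alpha(13)
alpha(13) = beta(12)
beta(12) = alpha(11)
alpha(11) = beta(10)
beta(10) = alpha(9)
alpha(9) = beta(8)
beta(8) = alpha(7)
alpha(7) = beta(6)
beta(6) = alpha(5)
alpha(5) = beta(4)
beta(4) = alpha(3)
alpha(3) = beta(2)
beta(2) = alpha(1)
alpha(1) = beta(0)
beta(0) = 0  (base case)
Result: 0

0


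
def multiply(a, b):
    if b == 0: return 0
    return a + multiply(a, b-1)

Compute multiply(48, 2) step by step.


multiply(48, 2) = 48 + multiply(48, 1)
multiply(48, 1) = 48 + multiply(48, 0)
multiply(48, 0) = 0  (base case)
Total: 48 + 48 + 0 = 96

96


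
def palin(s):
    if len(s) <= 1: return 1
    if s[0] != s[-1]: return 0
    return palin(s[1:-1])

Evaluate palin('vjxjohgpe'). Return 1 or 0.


palin('vjxjohgpe'): s[0]='v' != s[-1]='e' -> return 0
Result: 0 (not a palindrome)

0


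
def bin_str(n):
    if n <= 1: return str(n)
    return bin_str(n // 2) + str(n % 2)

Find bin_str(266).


bin_str(266) = bin_str(133) + '0'
bin_str(133) = bin_str(66) + '1'
bin_str(66) = bin_str(33) + '0'
bin_str(33) = bin_str(16) + '1'
bin_str(16) = bin_str(8) + '0'
bin_str(8) = bin_str(4) + '0'
bin_str(4) = bin_str(2) + '0'
bin_str(2) = bin_str(1) + '0'
bin_str(1) = '1'  (base case)
Concatenating: '1' + '0' + '0' + '0' + '0' + '1' + '0' + '1' + '0' = '100001010'

100001010


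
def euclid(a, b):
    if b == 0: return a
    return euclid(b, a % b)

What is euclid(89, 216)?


euclid(89, 216) = euclid(216, 89)
euclid(216, 89) = euclid(89, 38)
euclid(89, 38) = euclid(38, 13)
euclid(38, 13) = euclid(13, 12)
euclid(13, 12) = euclid(12, 1)
euclid(12, 1) = euclid(1, 0)
euclid(1, 0) = 1  (base case)

1


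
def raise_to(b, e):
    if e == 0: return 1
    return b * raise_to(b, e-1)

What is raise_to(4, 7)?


raise_to(4, 7)
= 4 * raise_to(4, 6)
= 4 * 4 * raise_to(4, 5)
= 4 * 4 * 4 * raise_to(4, 4)
= 4 * 4 * 4 * 4 * raise_to(4, 3)
= 4 * 4 * 4 * 4 * 4 * raise_to(4, 2)
= 4 * 4 * 4 * 4 * 4 * 4 * raise_to(4, 1)
= 4 * 4 * 4 * 4 * 4 * 4 * 4 * raise_to(4, 0)
= 4 * 4 * 4 * 4 * 4 * 4 * 4 * 1
= 16384

16384


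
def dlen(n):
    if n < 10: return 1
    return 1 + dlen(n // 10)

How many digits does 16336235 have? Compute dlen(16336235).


dlen(16336235) = 1 + dlen(1633623)
dlen(1633623) = 1 + dlen(163362)
dlen(163362) = 1 + dlen(16336)
dlen(16336) = 1 + dlen(1633)
dlen(1633) = 1 + dlen(163)
dlen(163) = 1 + dlen(16)
dlen(16) = 1 + dlen(1)
dlen(1) = 1  (base case: 1 < 10)
Unwinding: 1 + 1 + 1 + 1 + 1 + 1 + 1 + 1 = 8

8


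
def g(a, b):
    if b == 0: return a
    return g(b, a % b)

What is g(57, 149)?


g(57, 149) = g(149, 57)
g(149, 57) = g(57, 35)
g(57, 35) = g(35, 22)
g(35, 22) = g(22, 13)
g(22, 13) = g(13, 9)
g(13, 9) = g(9, 4)
g(9, 4) = g(4, 1)
g(4, 1) = g(1, 0)
g(1, 0) = 1  (base case)

1


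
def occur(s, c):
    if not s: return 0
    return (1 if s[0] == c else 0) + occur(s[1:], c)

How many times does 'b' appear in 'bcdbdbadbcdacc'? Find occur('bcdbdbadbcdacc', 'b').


s[0]='b' == 'b' -> 1
s[0]='c' != 'b' -> 0
s[0]='d' != 'b' -> 0
s[0]='b' == 'b' -> 1
s[0]='d' != 'b' -> 0
s[0]='b' == 'b' -> 1
s[0]='a' != 'b' -> 0
s[0]='d' != 'b' -> 0
s[0]='b' == 'b' -> 1
s[0]='c' != 'b' -> 0
s[0]='d' != 'b' -> 0
s[0]='a' != 'b' -> 0
s[0]='c' != 'b' -> 0
s[0]='c' != 'b' -> 0
Sum: 1 + 0 + 0 + 1 + 0 + 1 + 0 + 0 + 1 + 0 + 0 + 0 + 0 + 0 = 4

4


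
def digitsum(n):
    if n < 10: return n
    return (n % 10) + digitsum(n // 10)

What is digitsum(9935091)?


digitsum(9935091) = 1 + digitsum(993509)
digitsum(993509) = 9 + digitsum(99350)
digitsum(99350) = 0 + digitsum(9935)
digitsum(9935) = 5 + digitsum(993)
digitsum(993) = 3 + digitsum(99)
digitsum(99) = 9 + digitsum(9)
digitsum(9) = 9  (base case)
Total: 1 + 9 + 0 + 5 + 3 + 9 + 9 = 36

36


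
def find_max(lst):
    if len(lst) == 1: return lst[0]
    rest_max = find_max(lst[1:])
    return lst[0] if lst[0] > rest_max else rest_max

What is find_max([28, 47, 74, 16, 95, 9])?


find_max([28, 47, 74, 16, 95, 9]): compare 28 with find_max([47, 74, 16, 95, 9])
find_max([47, 74, 16, 95, 9]): compare 47 with find_max([74, 16, 95, 9])
find_max([74, 16, 95, 9]): compare 74 with find_max([16, 95, 9])
find_max([16, 95, 9]): compare 16 with find_max([95, 9])
find_max([95, 9]): compare 95 with find_max([9])
find_max([9]) = 9  (base case)
Compare 95 with 9 -> 95
Compare 16 with 95 -> 95
Compare 74 with 95 -> 95
Compare 47 with 95 -> 95
Compare 28 with 95 -> 95

95


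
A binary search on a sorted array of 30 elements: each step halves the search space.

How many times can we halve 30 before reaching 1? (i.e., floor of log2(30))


30 / 2 = 15
15 / 2 = 7
7 / 2 = 3
3 / 2 = 1
Reached 1 after 4 halvings

4


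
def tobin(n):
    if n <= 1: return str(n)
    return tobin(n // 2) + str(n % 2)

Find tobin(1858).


tobin(1858) = tobin(929) + '0'
tobin(929) = tobin(464) + '1'
tobin(464) = tobin(232) + '0'
tobin(232) = tobin(116) + '0'
tobin(116) = tobin(58) + '0'
tobin(58) = tobin(29) + '0'
tobin(29) = tobin(14) + '1'
tobin(14) = tobin(7) + '0'
tobin(7) = tobin(3) + '1'
tobin(3) = tobin(1) + '1'
tobin(1) = '1'  (base case)
Concatenating: '1' + '1' + '1' + '0' + '1' + '0' + '0' + '0' + '0' + '1' + '0' = '11101000010'

11101000010


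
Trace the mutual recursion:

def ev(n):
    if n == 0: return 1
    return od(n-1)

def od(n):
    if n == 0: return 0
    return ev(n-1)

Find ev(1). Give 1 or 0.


ev(1) = od(0)
od(0) = 0  (base case)
Result: 0

0


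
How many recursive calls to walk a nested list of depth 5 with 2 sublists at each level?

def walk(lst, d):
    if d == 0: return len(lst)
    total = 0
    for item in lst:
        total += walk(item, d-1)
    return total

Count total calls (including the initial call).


At depth 0 (root): 1 call
At depth 1: each of 1 parents calls walk on 2 children = 2 calls
At depth 2: each of 2 parents calls walk on 2 children = 4 calls
At depth 3: each of 4 parents calls walk on 2 children = 8 calls
At depth 4: each of 8 parents calls walk on 2 children = 16 calls
At depth 5: each of 16 parents calls walk on 2 children = 32 calls
Total: 1 + 2 + 4 + 8 + 16 + 32 = 63

63


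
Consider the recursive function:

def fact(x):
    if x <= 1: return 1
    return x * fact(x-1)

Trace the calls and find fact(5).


fact(5)
= 5 * fact(4)
= 5 * 4 * fact(3)
= 5 * 4 * 3 * fact(2)
= 5 * 4 * 3 * 2 * fact(1)
= 5 * 4 * 3 * 2 * 1
= 120

120


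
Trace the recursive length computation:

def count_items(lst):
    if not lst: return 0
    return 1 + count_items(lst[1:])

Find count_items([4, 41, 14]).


count_items([4, 41, 14]) = 1 + count_items([41, 14])
count_items([41, 14]) = 1 + count_items([14])
count_items([14]) = 1 + count_items([])
count_items([]) = 0  (base case)
Unwinding: 1 + 1 + 1 + 0 = 3

3


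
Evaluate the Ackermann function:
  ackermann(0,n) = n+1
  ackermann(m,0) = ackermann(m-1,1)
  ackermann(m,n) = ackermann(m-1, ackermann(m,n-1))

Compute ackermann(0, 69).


ackermann(0, 69) = 70
Result: ackermann(0, 69) = 70

70


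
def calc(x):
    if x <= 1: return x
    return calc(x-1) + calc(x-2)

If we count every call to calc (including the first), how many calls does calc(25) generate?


Let C(n) = total calls for calc(n)
C(0) = 1, C(1) = 1
C(2) = 1 + C(1) + C(0) = 1 + 1 + 1 = 3
C(3) = 1 + C(2) + C(1) = 1 + 3 + 1 = 5
C(4) = 1 + C(3) + C(2) = 1 + 5 + 3 = 9
C(5) = 1 + C(4) + C(3) = 1 + 9 + 5 = 15
C(6) = 1 + C(5) + C(4) = 1 + 15 + 9 = 25
C(7) = 1 + C(6) + C(5) = 1 + 25 + 15 = 41
C(8) = 1 + C(7) + C(6) = 1 + 41 + 25 = 67
C(9) = 1 + C(8) + C(7) = 1 + 67 + 41 = 109
C(10) = 1 + C(9) + C(8) = 1 + 109 + 67 = 177
C(11) = 1 + C(10) + C(9) = 1 + 177 + 109 = 287
C(12) = 1 + C(11) + C(10) = 1 + 287 + 177 = 465
C(13) = 1 + C(12) + C(11) = 1 + 465 + 287 = 753
C(14) = 1 + C(13) + C(12) = 1 + 753 + 465 = 1219
C(15) = 1 + C(14) + C(13) = 1 + 1219 + 753 = 1973
C(16) = 1 + C(15) + C(14) = 1 + 1973 + 1219 = 3193
C(17) = 1 + C(16) + C(15) = 1 + 3193 + 1973 = 5167
C(18) = 1 + C(17) + C(16) = 1 + 5167 + 3193 = 8361
C(19) = 1 + C(18) + C(17) = 1 + 8361 + 5167 = 13529
C(20) = 1 + C(19) + C(18) = 1 + 13529 + 8361 = 21891
C(21) = 1 + C(20) + C(19) = 1 + 21891 + 13529 = 35421
C(22) = 1 + C(21) + C(20) = 1 + 35421 + 21891 = 57313
C(23) = 1 + C(22) + C(21) = 1 + 57313 + 35421 = 92735
C(24) = 1 + C(23) + C(22) = 1 + 92735 + 57313 = 150049
C(25) = 1 + C(24) + C(23) = 1 + 150049 + 92735 = 242785

242785


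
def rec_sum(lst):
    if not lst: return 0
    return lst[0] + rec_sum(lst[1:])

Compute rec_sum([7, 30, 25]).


rec_sum([7, 30, 25]) = 7 + rec_sum([30, 25])
rec_sum([30, 25]) = 30 + rec_sum([25])
rec_sum([25]) = 25 + rec_sum([])
rec_sum([]) = 0  (base case)
Total: 7 + 30 + 25 + 0 = 62

62


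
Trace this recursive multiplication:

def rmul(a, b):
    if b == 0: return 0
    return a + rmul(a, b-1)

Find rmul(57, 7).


rmul(57, 7) = 57 + rmul(57, 6)
rmul(57, 6) = 57 + rmul(57, 5)
rmul(57, 5) = 57 + rmul(57, 4)
rmul(57, 4) = 57 + rmul(57, 3)
rmul(57, 3) = 57 + rmul(57, 2)
rmul(57, 2) = 57 + rmul(57, 1)
rmul(57, 1) = 57 + rmul(57, 0)
rmul(57, 0) = 0  (base case)
Total: 57 + 57 + 57 + 57 + 57 + 57 + 57 + 0 = 399

399


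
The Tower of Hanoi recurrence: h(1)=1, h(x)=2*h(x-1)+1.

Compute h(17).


h(17) = 2 * h(16) + 1
h(16) = 2 * h(15) + 1
h(15) = 2 * h(14) + 1
h(14) = 2 * h(13) + 1
h(13) = 2 * h(12) + 1
h(12) = 2 * h(11) + 1
h(11) = 2 * h(10) + 1
h(10) = 2 * h(9) + 1
h(9) = 2 * h(8) + 1
h(8) = 2 * h(7) + 1
h(7) = 2 * h(6) + 1
h(6) = 2 * h(5) + 1
h(5) = 2 * h(4) + 1
h(4) = 2 * h(3) + 1
h(3) = 2 * h(2) + 1
h(2) = 2 * h(1) + 1
h(1) = 1  (base case)
h(2) = 2 * 1 + 1 = 3
h(3) = 2 * 3 + 1 = 7
h(4) = 2 * 7 + 1 = 15
h(5) = 2 * 15 + 1 = 31
h(6) = 2 * 31 + 1 = 63
h(7) = 2 * 63 + 1 = 127
h(8) = 2 * 127 + 1 = 255
h(9) = 2 * 255 + 1 = 511
h(10) = 2 * 511 + 1 = 1023
h(11) = 2 * 1023 + 1 = 2047
h(12) = 2 * 2047 + 1 = 4095
h(13) = 2 * 4095 + 1 = 8191
h(14) = 2 * 8191 + 1 = 16383
h(15) = 2 * 16383 + 1 = 32767
h(16) = 2 * 32767 + 1 = 65535
h(17) = 2 * 65535 + 1 = 131071

131071


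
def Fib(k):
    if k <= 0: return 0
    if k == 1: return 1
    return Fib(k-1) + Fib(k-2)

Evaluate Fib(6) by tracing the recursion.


Computing Fib(6) bottom-up:
Fib(0) = 0
Fib(1) = 1
Fib(2) = Fib(1) + Fib(0) = 1 + 0 = 1
Fib(3) = Fib(2) + Fib(1) = 1 + 1 = 2
Fib(4) = Fib(3) + Fib(2) = 2 + 1 = 3
Fib(5) = Fib(4) + Fib(3) = 3 + 2 = 5
Fib(6) = Fib(5) + Fib(4) = 5 + 3 = 8

8


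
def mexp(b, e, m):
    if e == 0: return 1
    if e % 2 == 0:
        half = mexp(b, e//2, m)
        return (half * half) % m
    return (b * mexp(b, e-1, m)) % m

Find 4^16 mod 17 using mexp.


mexp(4, 16, 17): e is even, compute mexp(4, 8, 17)
  mexp(4, 8, 17): e is even, compute mexp(4, 4, 17)
    mexp(4, 4, 17): e is even, compute mexp(4, 2, 17)
      mexp(4, 2, 17): e is even, compute mexp(4, 1, 17)
        mexp(4, 1, 17): e is odd, compute mexp(4, 0, 17)
          mexp(4, 0, 17) = 1
        (4 * 1) % 17 = 4
      half=4, (4*4) % 17 = 16
    half=16, (16*16) % 17 = 1
  half=1, (1*1) % 17 = 1
half=1, (1*1) % 17 = 1

1


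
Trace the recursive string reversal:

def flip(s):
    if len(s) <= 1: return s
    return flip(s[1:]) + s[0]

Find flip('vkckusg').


flip('vkckusg') = flip('kckusg') + 'v'
flip('kckusg') = flip('ckusg') + 'k'
flip('ckusg') = flip('kusg') + 'c'
flip('kusg') = flip('usg') + 'k'
flip('usg') = flip('sg') + 'u'
flip('sg') = flip('g') + 's'
flip('g') = 'g'  (base case)
Concatenating: 'g' + 's' + 'u' + 'k' + 'c' + 'k' + 'v' = 'gsukckv'

gsukckv


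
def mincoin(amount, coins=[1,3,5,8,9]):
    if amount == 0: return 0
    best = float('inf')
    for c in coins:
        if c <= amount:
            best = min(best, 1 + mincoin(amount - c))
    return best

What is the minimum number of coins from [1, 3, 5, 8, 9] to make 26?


Building up with DP:
mincoin(0) = 0
mincoin(1) = min(1+mincoin(0)=1+0=1) = 1
mincoin(2) = min(1+mincoin(1)=1+1=2) = 2
mincoin(3) = min(1+mincoin(2)=1+2=3, 1+mincoin(0)=1+0=1) = 1
mincoin(4) = min(1+mincoin(3)=1+1=2, 1+mincoin(1)=1+1=2) = 2
mincoin(5) = min(1+mincoin(4)=1+2=3, 1+mincoin(2)=1+2=3, 1+mincoin(0)=1+0=1) = 1
mincoin(6) = min(1+mincoin(5)=1+1=2, 1+mincoin(3)=1+1=2, 1+mincoin(1)=1+1=2) = 2
mincoin(7) = min(1+mincoin(6)=1+2=3, 1+mincoin(4)=1+2=3, 1+mincoin(2)=1+2=3) = 3
mincoin(8) = min(1+mincoin(7)=1+3=4, 1+mincoin(5)=1+1=2, 1+mincoin(3)=1+1=2, 1+mincoin(0)=1+0=1) = 1
mincoin(9) = min(1+mincoin(8)=1+1=2, 1+mincoin(6)=1+2=3, 1+mincoin(4)=1+2=3, 1+mincoin(1)=1+1=2, 1+mincoin(0)=1+0=1) = 1
mincoin(10) = min(1+mincoin(9)=1+1=2, 1+mincoin(7)=1+3=4, 1+mincoin(5)=1+1=2, 1+mincoin(2)=1+2=3, 1+mincoin(1)=1+1=2) = 2
mincoin(11) = min(1+mincoin(10)=1+2=3, 1+mincoin(8)=1+1=2, 1+mincoin(6)=1+2=3, 1+mincoin(3)=1+1=2, 1+mincoin(2)=1+2=3) = 2
mincoin(12) = min(1+mincoin(11)=1+2=3, 1+mincoin(9)=1+1=2, 1+mincoin(7)=1+3=4, 1+mincoin(4)=1+2=3, 1+mincoin(3)=1+1=2) = 2
mincoin(13) = min(1+mincoin(12)=1+2=3, 1+mincoin(10)=1+2=3, 1+mincoin(8)=1+1=2, 1+mincoin(5)=1+1=2, 1+mincoin(4)=1+2=3) = 2
mincoin(14) = min(1+mincoin(13)=1+2=3, 1+mincoin(11)=1+2=3, 1+mincoin(9)=1+1=2, 1+mincoin(6)=1+2=3, 1+mincoin(5)=1+1=2) = 2
mincoin(15) = min(1+mincoin(14)=1+2=3, 1+mincoin(12)=1+2=3, 1+mincoin(10)=1+2=3, 1+mincoin(7)=1+3=4, 1+mincoin(6)=1+2=3) = 3
mincoin(16) = min(1+mincoin(15)=1+3=4, 1+mincoin(13)=1+2=3, 1+mincoin(11)=1+2=3, 1+mincoin(8)=1+1=2, 1+mincoin(7)=1+3=4) = 2
mincoin(17) = min(1+mincoin(16)=1+2=3, 1+mincoin(14)=1+2=3, 1+mincoin(12)=1+2=3, 1+mincoin(9)=1+1=2, 1+mincoin(8)=1+1=2) = 2
mincoin(18) = min(1+mincoin(17)=1+2=3, 1+mincoin(15)=1+3=4, 1+mincoin(13)=1+2=3, 1+mincoin(10)=1+2=3, 1+mincoin(9)=1+1=2) = 2
mincoin(19) = min(1+mincoin(18)=1+2=3, 1+mincoin(16)=1+2=3, 1+mincoin(14)=1+2=3, 1+mincoin(11)=1+2=3, 1+mincoin(10)=1+2=3) = 3
mincoin(20) = min(1+mincoin(19)=1+3=4, 1+mincoin(17)=1+2=3, 1+mincoin(15)=1+3=4, 1+mincoin(12)=1+2=3, 1+mincoin(11)=1+2=3) = 3
mincoin(21) = min(1+mincoin(20)=1+3=4, 1+mincoin(18)=1+2=3, 1+mincoin(16)=1+2=3, 1+mincoin(13)=1+2=3, 1+mincoin(12)=1+2=3) = 3
mincoin(22) = min(1+mincoin(21)=1+3=4, 1+mincoin(19)=1+3=4, 1+mincoin(17)=1+2=3, 1+mincoin(14)=1+2=3, 1+mincoin(13)=1+2=3) = 3
mincoin(23) = min(1+mincoin(22)=1+3=4, 1+mincoin(20)=1+3=4, 1+mincoin(18)=1+2=3, 1+mincoin(15)=1+3=4, 1+mincoin(14)=1+2=3) = 3
mincoin(24) = min(1+mincoin(23)=1+3=4, 1+mincoin(21)=1+3=4, 1+mincoin(19)=1+3=4, 1+mincoin(16)=1+2=3, 1+mincoin(15)=1+3=4) = 3
mincoin(25) = min(1+mincoin(24)=1+3=4, 1+mincoin(22)=1+3=4, 1+mincoin(20)=1+3=4, 1+mincoin(17)=1+2=3, 1+mincoin(16)=1+2=3) = 3
mincoin(26) = min(1+mincoin(25)=1+3=4, 1+mincoin(23)=1+3=4, 1+mincoin(21)=1+3=4, 1+mincoin(18)=1+2=3, 1+mincoin(17)=1+2=3) = 3

3


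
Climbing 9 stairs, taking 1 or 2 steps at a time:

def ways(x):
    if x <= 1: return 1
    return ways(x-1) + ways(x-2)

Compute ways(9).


Building up from base cases:
ways(0) = 1
ways(1) = 1
ways(2) = ways(1) + ways(0) = 1 + 1 = 2
ways(3) = ways(2) + ways(1) = 2 + 1 = 3
ways(4) = ways(3) + ways(2) = 3 + 2 = 5
ways(5) = ways(4) + ways(3) = 5 + 3 = 8
ways(6) = ways(5) + ways(4) = 8 + 5 = 13
ways(7) = ways(6) + ways(5) = 13 + 8 = 21
ways(8) = ways(7) + ways(6) = 21 + 13 = 34
ways(9) = ways(8) + ways(7) = 34 + 21 = 55

55


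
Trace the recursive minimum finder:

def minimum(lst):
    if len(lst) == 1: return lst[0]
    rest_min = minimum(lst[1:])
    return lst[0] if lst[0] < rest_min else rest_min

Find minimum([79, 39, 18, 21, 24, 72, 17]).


minimum([79, 39, 18, 21, 24, 72, 17]): compare 79 with minimum([39, 18, 21, 24, 72, 17])
minimum([39, 18, 21, 24, 72, 17]): compare 39 with minimum([18, 21, 24, 72, 17])
minimum([18, 21, 24, 72, 17]): compare 18 with minimum([21, 24, 72, 17])
minimum([21, 24, 72, 17]): compare 21 with minimum([24, 72, 17])
minimum([24, 72, 17]): compare 24 with minimum([72, 17])
minimum([72, 17]): compare 72 with minimum([17])
minimum([17]) = 17  (base case)
Compare 72 with 17 -> 17
Compare 24 with 17 -> 17
Compare 21 with 17 -> 17
Compare 18 with 17 -> 17
Compare 39 with 17 -> 17
Compare 79 with 17 -> 17

17


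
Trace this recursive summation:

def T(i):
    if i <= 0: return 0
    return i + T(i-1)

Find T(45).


T(45)
= 45 + 44 + 43 + 42 + 41 + 40 + 39 + 38 + 37 + 36 + 35 + 34 + 33 + 32 + 31 + 30 + 29 + 28 + 27 + 26 + 25 + 24 + 23 + 22 + 21 + 20 + 19 + 18 + 17 + 16 + 15 + 14 + 13 + 12 + 11 + 10 + 9 + 8 + 7 + 6 + 5 + 4 + 3 + 2 + 1 + T(0)
= 45 + 44 + 43 + 42 + 41 + 40 + 39 + 38 + 37 + 36 + 35 + 34 + 33 + 32 + 31 + 30 + 29 + 28 + 27 + 26 + 25 + 24 + 23 + 22 + 21 + 20 + 19 + 18 + 17 + 16 + 15 + 14 + 13 + 12 + 11 + 10 + 9 + 8 + 7 + 6 + 5 + 4 + 3 + 2 + 1 + 0
= 1035

1035


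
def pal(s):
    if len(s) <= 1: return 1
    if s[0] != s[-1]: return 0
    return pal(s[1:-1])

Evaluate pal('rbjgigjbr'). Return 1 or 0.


pal('rbjgigjbr'): s[0]='r' == s[-1]='r' -> check pal('bjgigjb')
pal('bjgigjb'): s[0]='b' == s[-1]='b' -> check pal('jgigj')
pal('jgigj'): s[0]='j' == s[-1]='j' -> check pal('gig')
pal('gig'): s[0]='g' == s[-1]='g' -> check pal('i')
pal('i'): len <= 1 -> return 1  (base case)
Result: 1 (palindrome)

1


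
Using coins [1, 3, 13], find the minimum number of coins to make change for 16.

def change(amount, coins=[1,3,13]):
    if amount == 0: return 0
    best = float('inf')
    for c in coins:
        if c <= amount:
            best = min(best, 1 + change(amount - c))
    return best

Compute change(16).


Building up with DP:
change(0) = 0
change(1) = min(1+change(0)=1+0=1) = 1
change(2) = min(1+change(1)=1+1=2) = 2
change(3) = min(1+change(2)=1+2=3, 1+change(0)=1+0=1) = 1
change(4) = min(1+change(3)=1+1=2, 1+change(1)=1+1=2) = 2
change(5) = min(1+change(4)=1+2=3, 1+change(2)=1+2=3) = 3
change(6) = min(1+change(5)=1+3=4, 1+change(3)=1+1=2) = 2
change(7) = min(1+change(6)=1+2=3, 1+change(4)=1+2=3) = 3
change(8) = min(1+change(7)=1+3=4, 1+change(5)=1+3=4) = 4
change(9) = min(1+change(8)=1+4=5, 1+change(6)=1+2=3) = 3
change(10) = min(1+change(9)=1+3=4, 1+change(7)=1+3=4) = 4
change(11) = min(1+change(10)=1+4=5, 1+change(8)=1+4=5) = 5
change(12) = min(1+change(11)=1+5=6, 1+change(9)=1+3=4) = 4
change(13) = min(1+change(12)=1+4=5, 1+change(10)=1+4=5, 1+change(0)=1+0=1) = 1
change(14) = min(1+change(13)=1+1=2, 1+change(11)=1+5=6, 1+change(1)=1+1=2) = 2
change(15) = min(1+change(14)=1+2=3, 1+change(12)=1+4=5, 1+change(2)=1+2=3) = 3
change(16) = min(1+change(15)=1+3=4, 1+change(13)=1+1=2, 1+change(3)=1+1=2) = 2

2


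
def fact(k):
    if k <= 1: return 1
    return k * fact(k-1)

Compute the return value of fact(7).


fact(7)
= 7 * fact(6)
= 7 * 6 * fact(5)
= 7 * 6 * 5 * fact(4)
= 7 * 6 * 5 * 4 * fact(3)
= 7 * 6 * 5 * 4 * 3 * fact(2)
= 7 * 6 * 5 * 4 * 3 * 2 * fact(1)
= 7 * 6 * 5 * 4 * 3 * 2 * 1
= 5040

5040


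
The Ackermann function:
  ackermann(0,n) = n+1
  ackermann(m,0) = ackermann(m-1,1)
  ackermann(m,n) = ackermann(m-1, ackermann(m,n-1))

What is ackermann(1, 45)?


ackermann(1, 45) = ackermann(0, ackermann(1, 44))
  ackermann(1, 44) = ackermann(0, ackermann(1, 43))
    ackermann(1, 43) = ackermann(0, ackermann(1, 42))
      ackermann(1, 42) = ackermann(0, ackermann(1, 41))
        ackermann(1, 41) = ackermann(0, ackermann(1, 40))
          ackermann(1, 40) = ackermann(0, ackermann(1, 39))
          ackermann(1, 39) = ackermann(0, ackermann(1, 38))
          ackermann(1, 38) = ackermann(0, ackermann(1, 37))
          ackermann(1, 37) = ackermann(0, ackermann(1, 36))
          ackermann(1, 36) = ackermann(0, ackermann(1, 35))
          ackermann(1, 35) = ackermann(0, ackermann(1, 34))
          ackermann(1, 34) = ackermann(0, ackermann(1, 33))
          ackermann(1, 33) = ackermann(0, ackermann(1, 32))
          ackermann(1, 32) = ackermann(0, ackermann(1, 31))
          ackermann(1, 31) = ackermann(0, ackermann(1, 30))
          ackermann(1, 30) = ackermann(0, ackermann(1, 29))
          ackermann(1, 29) = ackermann(0, ackermann(1, 28))
          ackermann(1, 28) = ackermann(0, ackermann(1, 27))
          ackermann(1, 27) = ackermann(0, ackermann(1, 26))
          ackermann(1, 26) = ackermann(0, ackermann(1, 25))
          ackermann(1, 25) = ackermann(0, ackermann(1, 24))
          ackermann(1, 24) = ackermann(0, ackermann(1, 23))
          ackermann(1, 23) = ackermann(0, ackermann(1, 22))
          ackermann(1, 22) = ackermann(0, ackermann(1, 21))
          ackermann(1, 21) = ackermann(0, ackermann(1, 20))
... (trace truncated)
Result: ackermann(1, 45) = 47

47


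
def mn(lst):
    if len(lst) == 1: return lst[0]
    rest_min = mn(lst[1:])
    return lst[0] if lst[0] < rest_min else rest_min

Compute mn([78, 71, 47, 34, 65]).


mn([78, 71, 47, 34, 65]): compare 78 with mn([71, 47, 34, 65])
mn([71, 47, 34, 65]): compare 71 with mn([47, 34, 65])
mn([47, 34, 65]): compare 47 with mn([34, 65])
mn([34, 65]): compare 34 with mn([65])
mn([65]) = 65  (base case)
Compare 34 with 65 -> 34
Compare 47 with 34 -> 34
Compare 71 with 34 -> 34
Compare 78 with 34 -> 34

34


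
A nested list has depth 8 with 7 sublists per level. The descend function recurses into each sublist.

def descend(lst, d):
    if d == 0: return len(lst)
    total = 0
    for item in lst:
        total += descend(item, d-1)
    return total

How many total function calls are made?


At depth 0 (root): 1 call
At depth 1: each of 1 parents calls descend on 7 children = 7 calls
At depth 2: each of 7 parents calls descend on 7 children = 49 calls
At depth 3: each of 49 parents calls descend on 7 children = 343 calls
At depth 4: each of 343 parents calls descend on 7 children = 2401 calls
At depth 5: each of 2401 parents calls descend on 7 children = 16807 calls
At depth 6: each of 16807 parents calls descend on 7 children = 117649 calls
At depth 7: each of 117649 parents calls descend on 7 children = 823543 calls
At depth 8: each of 823543 parents calls descend on 7 children = 5764801 calls
Total: 1 + 7 + 49 + 343 + 2401 + 16807 + 117649 + 823543 + 5764801 = 6725601

6725601


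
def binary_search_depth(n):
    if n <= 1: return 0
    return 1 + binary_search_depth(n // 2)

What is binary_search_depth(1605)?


1605 / 2 = 802
802 / 2 = 401
401 / 2 = 200
200 / 2 = 100
100 / 2 = 50
50 / 2 = 25
25 / 2 = 12
12 / 2 = 6
6 / 2 = 3
3 / 2 = 1
Reached 1 after 10 halvings

10


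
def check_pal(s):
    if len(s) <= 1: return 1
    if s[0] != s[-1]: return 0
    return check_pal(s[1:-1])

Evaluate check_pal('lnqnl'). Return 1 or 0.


check_pal('lnqnl'): s[0]='l' == s[-1]='l' -> check check_pal('nqn')
check_pal('nqn'): s[0]='n' == s[-1]='n' -> check check_pal('q')
check_pal('q'): len <= 1 -> return 1  (base case)
Result: 1 (palindrome)

1


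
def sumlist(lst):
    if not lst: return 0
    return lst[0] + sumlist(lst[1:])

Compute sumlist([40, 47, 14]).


sumlist([40, 47, 14]) = 40 + sumlist([47, 14])
sumlist([47, 14]) = 47 + sumlist([14])
sumlist([14]) = 14 + sumlist([])
sumlist([]) = 0  (base case)
Total: 40 + 47 + 14 + 0 = 101

101


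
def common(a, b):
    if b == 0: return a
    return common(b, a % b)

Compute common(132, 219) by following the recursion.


common(132, 219) = common(219, 132)
common(219, 132) = common(132, 87)
common(132, 87) = common(87, 45)
common(87, 45) = common(45, 42)
common(45, 42) = common(42, 3)
common(42, 3) = common(3, 0)
common(3, 0) = 3  (base case)

3


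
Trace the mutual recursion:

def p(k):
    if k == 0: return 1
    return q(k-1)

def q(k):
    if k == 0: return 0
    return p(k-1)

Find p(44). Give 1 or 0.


p(44) = q(43)
q(43) = p(42)
p(42) = q(41)
q(41) = p(40)
p(40) = q(39)
q(39) = p(38)
p(38) = q(37)
q(37) = p(36)
p(36) = q(35)
q(35) = p(34)
p(34) = q(33)
q(33) = p(32)
p(32) = q(31)
q(31) = p(30)
p(30) = q(29)
q(29) = p(28)
p(28) = q(27)
q(27) = p(26)
p(26) = q(25)
q(25) = p(24)
p(24) = q(23)
q(23) = p(22)
p(22) = q(21)
q(21) = p(20)
p(20) = q(19)
q(19) = p(18)
p(18) = q(17)
q(17) = p(16)
p(16) = q(15)
q(15) = p(14)
p(14) = q(13)
q(13) = p(12)
p(12) = q(11)
q(11) = p(10)
p(10) = q(9)
q(9) = p(8)
p(8) = q(7)
q(7) = p(6)
p(6) = q(5)
q(5) = p(4)
p(4) = q(3)
q(3) = p(2)
p(2) = q(1)
q(1) = p(0)
p(0) = 1  (base case)
Result: 1

1


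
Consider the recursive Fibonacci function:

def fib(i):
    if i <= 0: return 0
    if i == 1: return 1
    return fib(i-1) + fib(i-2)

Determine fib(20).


Computing fib(20) bottom-up:
fib(0) = 0
fib(1) = 1
fib(2) = fib(1) + fib(0) = 1 + 0 = 1
fib(3) = fib(2) + fib(1) = 1 + 1 = 2
fib(4) = fib(3) + fib(2) = 2 + 1 = 3
fib(5) = fib(4) + fib(3) = 3 + 2 = 5
fib(6) = fib(5) + fib(4) = 5 + 3 = 8
fib(7) = fib(6) + fib(5) = 8 + 5 = 13
fib(8) = fib(7) + fib(6) = 13 + 8 = 21
fib(9) = fib(8) + fib(7) = 21 + 13 = 34
fib(10) = fib(9) + fib(8) = 34 + 21 = 55
fib(11) = fib(10) + fib(9) = 55 + 34 = 89
fib(12) = fib(11) + fib(10) = 89 + 55 = 144
fib(13) = fib(12) + fib(11) = 144 + 89 = 233
fib(14) = fib(13) + fib(12) = 233 + 144 = 377
fib(15) = fib(14) + fib(13) = 377 + 233 = 610
fib(16) = fib(15) + fib(14) = 610 + 377 = 987
fib(17) = fib(16) + fib(15) = 987 + 610 = 1597
fib(18) = fib(17) + fib(16) = 1597 + 987 = 2584
fib(19) = fib(18) + fib(17) = 2584 + 1597 = 4181
fib(20) = fib(19) + fib(18) = 4181 + 2584 = 6765

6765


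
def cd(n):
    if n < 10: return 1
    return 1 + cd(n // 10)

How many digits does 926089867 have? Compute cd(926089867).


cd(926089867) = 1 + cd(92608986)
cd(92608986) = 1 + cd(9260898)
cd(9260898) = 1 + cd(926089)
cd(926089) = 1 + cd(92608)
cd(92608) = 1 + cd(9260)
cd(9260) = 1 + cd(926)
cd(926) = 1 + cd(92)
cd(92) = 1 + cd(9)
cd(9) = 1  (base case: 9 < 10)
Unwinding: 1 + 1 + 1 + 1 + 1 + 1 + 1 + 1 + 1 = 9

9


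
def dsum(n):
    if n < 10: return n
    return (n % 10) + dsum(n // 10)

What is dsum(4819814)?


dsum(4819814) = 4 + dsum(481981)
dsum(481981) = 1 + dsum(48198)
dsum(48198) = 8 + dsum(4819)
dsum(4819) = 9 + dsum(481)
dsum(481) = 1 + dsum(48)
dsum(48) = 8 + dsum(4)
dsum(4) = 4  (base case)
Total: 4 + 1 + 8 + 9 + 1 + 8 + 4 = 35

35


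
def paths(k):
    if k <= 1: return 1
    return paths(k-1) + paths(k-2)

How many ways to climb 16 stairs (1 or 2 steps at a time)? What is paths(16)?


Building up from base cases:
paths(0) = 1
paths(1) = 1
paths(2) = paths(1) + paths(0) = 1 + 1 = 2
paths(3) = paths(2) + paths(1) = 2 + 1 = 3
paths(4) = paths(3) + paths(2) = 3 + 2 = 5
paths(5) = paths(4) + paths(3) = 5 + 3 = 8
paths(6) = paths(5) + paths(4) = 8 + 5 = 13
paths(7) = paths(6) + paths(5) = 13 + 8 = 21
paths(8) = paths(7) + paths(6) = 21 + 13 = 34
paths(9) = paths(8) + paths(7) = 34 + 21 = 55
paths(10) = paths(9) + paths(8) = 55 + 34 = 89
paths(11) = paths(10) + paths(9) = 89 + 55 = 144
paths(12) = paths(11) + paths(10) = 144 + 89 = 233
paths(13) = paths(12) + paths(11) = 233 + 144 = 377
paths(14) = paths(13) + paths(12) = 377 + 233 = 610
paths(15) = paths(14) + paths(13) = 610 + 377 = 987
paths(16) = paths(15) + paths(14) = 987 + 610 = 1597

1597


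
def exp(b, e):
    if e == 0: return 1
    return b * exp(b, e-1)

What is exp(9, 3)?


exp(9, 3)
= 9 * exp(9, 2)
= 9 * 9 * exp(9, 1)
= 9 * 9 * 9 * exp(9, 0)
= 9 * 9 * 9 * 1
= 729

729


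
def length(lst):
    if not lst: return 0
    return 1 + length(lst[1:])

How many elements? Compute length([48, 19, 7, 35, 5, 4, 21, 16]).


length([48, 19, 7, 35, 5, 4, 21, 16]) = 1 + length([19, 7, 35, 5, 4, 21, 16])
length([19, 7, 35, 5, 4, 21, 16]) = 1 + length([7, 35, 5, 4, 21, 16])
length([7, 35, 5, 4, 21, 16]) = 1 + length([35, 5, 4, 21, 16])
length([35, 5, 4, 21, 16]) = 1 + length([5, 4, 21, 16])
length([5, 4, 21, 16]) = 1 + length([4, 21, 16])
length([4, 21, 16]) = 1 + length([21, 16])
length([21, 16]) = 1 + length([16])
length([16]) = 1 + length([])
length([]) = 0  (base case)
Unwinding: 1 + 1 + 1 + 1 + 1 + 1 + 1 + 1 + 0 = 8

8
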